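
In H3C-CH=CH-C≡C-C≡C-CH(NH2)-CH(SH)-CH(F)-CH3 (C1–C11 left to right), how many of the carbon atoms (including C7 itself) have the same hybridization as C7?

4

C7 is sp (two π bonds).
C1: sp3
C2: sp2
C3: sp2
C4: sp ✓
C5: sp ✓
C6: sp ✓
C7: sp ✓
C8: sp3
C9: sp3
C10: sp3
C11: sp3
4 carbons are sp.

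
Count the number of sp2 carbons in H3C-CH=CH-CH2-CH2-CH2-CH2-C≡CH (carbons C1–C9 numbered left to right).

C1: sp3
C2: sp2 ✓
C3: sp2 ✓
C4: sp3
C5: sp3
C6: sp3
C7: sp3
C8: sp
C9: sp
C2, C3 → 2 sp2 carbons.

2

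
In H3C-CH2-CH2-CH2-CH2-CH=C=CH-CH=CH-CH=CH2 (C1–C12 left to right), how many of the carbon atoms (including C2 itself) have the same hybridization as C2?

5

C2 is sp3 (only σ bonds).
C1: sp3 ✓
C2: sp3 ✓
C3: sp3 ✓
C4: sp3 ✓
C5: sp3 ✓
C6: sp2
C7: sp
C8: sp2
C9: sp2
C10: sp2
C11: sp2
C12: sp2
5 carbons are sp3.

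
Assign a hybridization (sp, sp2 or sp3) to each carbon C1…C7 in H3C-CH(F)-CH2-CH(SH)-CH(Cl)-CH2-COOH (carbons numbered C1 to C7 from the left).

C1 carries 4 σ bonds, giving a steric number of 4, so it is sp3.
C2 is sp3: 4 σ bonds, 4 electron-density regions.
C3 carries 4 σ bonds, giving a steric number of 4, so it is sp3.
C4 carries 4 σ bonds, giving a steric number of 4, so it is sp3.
C5 is sp3: 4 σ bonds, 4 electron-density regions.
C6 is sp3: 4 σ bonds, 4 electron-density regions.
C7: 3 σ bonds, plus one π bond — 3 electron domains, sp2.

C1 sp3, C2 sp3, C3 sp3, C4 sp3, C5 sp3, C6 sp3, C7 sp2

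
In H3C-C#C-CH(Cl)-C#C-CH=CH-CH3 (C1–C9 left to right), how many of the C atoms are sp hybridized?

4

C1: sp3
C2: sp ✓
C3: sp ✓
C4: sp3
C5: sp ✓
C6: sp ✓
C7: sp2
C8: sp2
C9: sp3
C2, C3, C5, C6 → 4 sp carbons.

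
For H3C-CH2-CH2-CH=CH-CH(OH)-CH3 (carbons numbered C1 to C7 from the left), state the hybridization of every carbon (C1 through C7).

C1 carries 4 σ bonds, giving a steric number of 4, so it is sp3.
C2: 4 σ bonds; 4 regions of electron density → sp3.
C3 — 4 σ bonds. Steric number 4, so sp3.
C4 carries 3 σ bonds, plus one π bond, giving a steric number of 3, so it is sp2.
C5 carries 3 σ bonds, plus one π bond, giving a steric number of 3, so it is sp2.
C6: 4 σ bonds — 4 electron domains, sp3.
C7 has 4 σ bonds: steric number 4 → sp3.

C1 sp3, C2 sp3, C3 sp3, C4 sp2, C5 sp2, C6 sp3, C7 sp3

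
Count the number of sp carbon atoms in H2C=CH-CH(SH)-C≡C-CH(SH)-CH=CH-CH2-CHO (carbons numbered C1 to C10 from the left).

2

C1: sp2
C2: sp2
C3: sp3
C4: sp ✓
C5: sp ✓
C6: sp3
C7: sp2
C8: sp2
C9: sp3
C10: sp2
C4, C5 → 2 sp carbons.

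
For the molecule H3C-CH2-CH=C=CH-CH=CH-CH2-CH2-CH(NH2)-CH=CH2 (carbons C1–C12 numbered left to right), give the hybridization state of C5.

sp^2

C5 (3 σ bonds, plus one π bond) has steric number 3: sp2.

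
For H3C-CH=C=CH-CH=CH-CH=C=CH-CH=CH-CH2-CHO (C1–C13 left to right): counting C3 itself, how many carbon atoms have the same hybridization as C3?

C3 is sp (two π bonds).
C1: sp3
C2: sp2
C3: sp ✓
C4: sp2
C5: sp2
C6: sp2
C7: sp2
C8: sp ✓
C9: sp2
C10: sp2
C11: sp2
C12: sp3
C13: sp2
2 carbons are sp.

2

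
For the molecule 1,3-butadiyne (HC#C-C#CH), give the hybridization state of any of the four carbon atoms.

Every carbon is part of a C≡C triple bond: two σ regions → sp.

sp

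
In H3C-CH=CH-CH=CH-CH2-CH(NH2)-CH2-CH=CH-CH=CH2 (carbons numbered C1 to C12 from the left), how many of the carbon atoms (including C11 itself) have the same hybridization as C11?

8

C11 is sp2 (one π bond).
C1: sp3
C2: sp2 ✓
C3: sp2 ✓
C4: sp2 ✓
C5: sp2 ✓
C6: sp3
C7: sp3
C8: sp3
C9: sp2 ✓
C10: sp2 ✓
C11: sp2 ✓
C12: sp2 ✓
8 carbons are sp2.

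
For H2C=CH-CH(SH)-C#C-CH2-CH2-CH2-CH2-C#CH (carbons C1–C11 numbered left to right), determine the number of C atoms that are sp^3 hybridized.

C1: sp2
C2: sp2
C3: sp3 ✓
C4: sp
C5: sp
C6: sp3 ✓
C7: sp3 ✓
C8: sp3 ✓
C9: sp3 ✓
C10: sp
C11: sp
C3, C6, C7, C8, C9 → 5 sp3 carbons.

5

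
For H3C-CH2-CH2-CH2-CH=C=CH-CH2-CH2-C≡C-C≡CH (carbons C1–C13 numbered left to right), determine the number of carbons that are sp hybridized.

C1: sp3
C2: sp3
C3: sp3
C4: sp3
C5: sp2
C6: sp ✓
C7: sp2
C8: sp3
C9: sp3
C10: sp ✓
C11: sp ✓
C12: sp ✓
C13: sp ✓
C6, C10, C11, C12, C13 → 5 sp carbons.

5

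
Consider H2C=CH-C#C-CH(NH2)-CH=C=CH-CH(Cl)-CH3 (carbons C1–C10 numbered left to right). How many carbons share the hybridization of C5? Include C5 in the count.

C5 is sp3 (only σ bonds).
C1: sp2
C2: sp2
C3: sp
C4: sp
C5: sp3 ✓
C6: sp2
C7: sp
C8: sp2
C9: sp3 ✓
C10: sp3 ✓
3 carbons are sp3.

3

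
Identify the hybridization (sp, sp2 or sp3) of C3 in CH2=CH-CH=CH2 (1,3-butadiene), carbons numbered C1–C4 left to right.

sp2

C3: 3 σ bonds, plus one π bond; 3 regions of electron density → sp2.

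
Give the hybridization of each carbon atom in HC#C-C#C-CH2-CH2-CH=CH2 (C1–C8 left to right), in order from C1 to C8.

C1 sp, C2 sp, C3 sp, C4 sp, C5 sp3, C6 sp3, C7 sp2, C8 sp2

C1: 2 σ bonds, plus two π bonds; 2 regions of electron density → sp.
C2 (2 σ bonds, plus two π bonds) has steric number 2: sp.
C3 carries 2 σ bonds, plus two π bonds, giving a steric number of 2, so it is sp.
C4: 2 σ bonds, plus two π bonds; 2 regions of electron density → sp.
C5 (4 σ bonds) has steric number 4: sp3.
C6 — 4 σ bonds. Steric number 4, so sp3.
C7: 3 σ bonds, plus one π bond; 3 regions of electron density → sp2.
C8: 3 σ bonds, plus one π bond; 3 regions of electron density → sp2.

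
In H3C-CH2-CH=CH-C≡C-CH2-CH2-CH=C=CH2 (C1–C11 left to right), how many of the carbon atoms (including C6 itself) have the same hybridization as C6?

3

C6 is sp (two π bonds).
C1: sp3
C2: sp3
C3: sp2
C4: sp2
C5: sp ✓
C6: sp ✓
C7: sp3
C8: sp3
C9: sp2
C10: sp ✓
C11: sp2
3 carbons are sp.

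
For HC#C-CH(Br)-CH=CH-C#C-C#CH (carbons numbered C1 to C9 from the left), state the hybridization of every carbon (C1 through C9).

C1: 2 σ bonds, plus two π bonds; 2 regions of electron density → sp.
C2: 2 σ bonds, plus two π bonds — 2 electron domains, sp.
C3 (4 σ bonds) has steric number 4: sp3.
C4 carries 3 σ bonds, plus one π bond, giving a steric number of 3, so it is sp2.
C5 — 3 σ bonds, plus one π bond. Steric number 3, so sp2.
C6 (2 σ bonds, plus two π bonds) has steric number 2: sp.
C7 (2 σ bonds, plus two π bonds) has steric number 2: sp.
C8 carries 2 σ bonds, plus two π bonds, giving a steric number of 2, so it is sp.
C9 carries 2 σ bonds, plus two π bonds, giving a steric number of 2, so it is sp.

C1 sp, C2 sp, C3 sp3, C4 sp2, C5 sp2, C6 sp, C7 sp, C8 sp, C9 sp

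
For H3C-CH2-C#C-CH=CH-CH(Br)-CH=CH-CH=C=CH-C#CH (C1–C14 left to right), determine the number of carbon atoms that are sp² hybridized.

6

C1: sp3
C2: sp3
C3: sp
C4: sp
C5: sp2 ✓
C6: sp2 ✓
C7: sp3
C8: sp2 ✓
C9: sp2 ✓
C10: sp2 ✓
C11: sp
C12: sp2 ✓
C13: sp
C14: sp
C5, C6, C8, C9, C10, C12 → 6 sp2 carbons.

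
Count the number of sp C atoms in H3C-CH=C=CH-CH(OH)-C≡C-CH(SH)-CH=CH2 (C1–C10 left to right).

3

C1: sp3
C2: sp2
C3: sp ✓
C4: sp2
C5: sp3
C6: sp ✓
C7: sp ✓
C8: sp3
C9: sp2
C10: sp2
C3, C6, C7 → 3 sp carbons.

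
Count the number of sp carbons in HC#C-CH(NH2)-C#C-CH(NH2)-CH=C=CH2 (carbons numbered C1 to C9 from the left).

C1: sp ✓
C2: sp ✓
C3: sp3
C4: sp ✓
C5: sp ✓
C6: sp3
C7: sp2
C8: sp ✓
C9: sp2
C1, C2, C4, C5, C8 → 5 sp carbons.

5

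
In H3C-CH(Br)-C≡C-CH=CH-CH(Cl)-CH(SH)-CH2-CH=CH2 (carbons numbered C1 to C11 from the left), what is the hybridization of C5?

sp^2

C5 has 3 σ bonds, plus one π bond: steric number 3 → sp2.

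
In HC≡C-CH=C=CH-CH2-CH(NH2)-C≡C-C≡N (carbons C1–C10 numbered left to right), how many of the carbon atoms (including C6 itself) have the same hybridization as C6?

C6 is sp3 (only σ bonds).
C1: sp
C2: sp
C3: sp2
C4: sp
C5: sp2
C6: sp3 ✓
C7: sp3 ✓
C8: sp
C9: sp
C10: sp
2 carbons are sp3.

2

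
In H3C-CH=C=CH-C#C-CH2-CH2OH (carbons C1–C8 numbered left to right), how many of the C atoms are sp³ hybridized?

3

C1: sp3 ✓
C2: sp2
C3: sp
C4: sp2
C5: sp
C6: sp
C7: sp3 ✓
C8: sp3 ✓
C1, C7, C8 → 3 sp3 carbons.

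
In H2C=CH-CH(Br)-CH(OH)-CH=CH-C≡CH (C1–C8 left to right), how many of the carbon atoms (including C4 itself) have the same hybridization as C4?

2

C4 is sp3 (only σ bonds).
C1: sp2
C2: sp2
C3: sp3 ✓
C4: sp3 ✓
C5: sp2
C6: sp2
C7: sp
C8: sp
2 carbons are sp3.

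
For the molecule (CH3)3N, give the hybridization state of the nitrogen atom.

The nitrogen atom has 3 σ bonds and 1 lone pair: steric number 4 → sp3.

sp³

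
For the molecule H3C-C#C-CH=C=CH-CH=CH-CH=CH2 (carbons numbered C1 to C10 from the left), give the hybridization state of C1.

C1: 4 σ bonds; 4 regions of electron density → sp3.

sp³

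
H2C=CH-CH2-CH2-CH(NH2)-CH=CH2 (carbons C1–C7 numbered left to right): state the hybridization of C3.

C3 has 4 σ bonds: steric number 4 → sp3.

sp³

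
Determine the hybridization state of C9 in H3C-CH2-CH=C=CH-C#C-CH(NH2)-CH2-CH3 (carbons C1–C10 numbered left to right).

C9 has 4 σ bonds: steric number 4 → sp3.

sp³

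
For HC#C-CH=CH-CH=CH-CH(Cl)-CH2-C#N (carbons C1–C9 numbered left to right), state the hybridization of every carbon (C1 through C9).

C1 sp, C2 sp, C3 sp2, C4 sp2, C5 sp2, C6 sp2, C7 sp3, C8 sp3, C9 sp

C1 carries 2 σ bonds, plus two π bonds, giving a steric number of 2, so it is sp.
C2 is sp: 2 σ bonds, plus two π bonds, 2 electron-density regions.
C3: 3 σ bonds, plus one π bond — 3 electron domains, sp2.
C4 (3 σ bonds, plus one π bond) has steric number 3: sp2.
C5 is sp2: 3 σ bonds, plus one π bond, 3 electron-density regions.
C6 — 3 σ bonds, plus one π bond. Steric number 3, so sp2.
C7 has 4 σ bonds: steric number 4 → sp3.
C8: 4 σ bonds; 4 regions of electron density → sp3.
C9 has 2 σ bonds, plus two π bonds: steric number 2 → sp.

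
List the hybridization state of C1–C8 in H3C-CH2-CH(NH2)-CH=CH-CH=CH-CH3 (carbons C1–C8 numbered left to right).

C1 sp3, C2 sp3, C3 sp3, C4 sp2, C5 sp2, C6 sp2, C7 sp2, C8 sp3

C1: 4 σ bonds — 4 electron domains, sp3.
C2 has 4 σ bonds: steric number 4 → sp3.
C3 — 4 σ bonds. Steric number 4, so sp3.
C4 is sp2: 3 σ bonds, plus one π bond, 3 electron-density regions.
C5 (3 σ bonds, plus one π bond) has steric number 3: sp2.
C6 is sp2: 3 σ bonds, plus one π bond, 3 electron-density regions.
C7 (3 σ bonds, plus one π bond) has steric number 3: sp2.
C8 is sp3: 4 σ bonds, 4 electron-density regions.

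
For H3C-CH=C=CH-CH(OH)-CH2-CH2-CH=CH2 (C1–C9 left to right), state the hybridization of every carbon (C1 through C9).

C1: 4 σ bonds; 4 regions of electron density → sp3.
C2 has 3 σ bonds, plus one π bond: steric number 3 → sp2.
C3: 2 σ bonds, plus two π bonds — 2 electron domains, sp.
C4 — 3 σ bonds, plus one π bond. Steric number 3, so sp2.
C5 — 4 σ bonds. Steric number 4, so sp3.
C6 — 4 σ bonds. Steric number 4, so sp3.
C7 carries 4 σ bonds, giving a steric number of 4, so it is sp3.
C8 has 3 σ bonds, plus one π bond: steric number 3 → sp2.
C9 — 3 σ bonds, plus one π bond. Steric number 3, so sp2.

C1 sp3, C2 sp2, C3 sp, C4 sp2, C5 sp3, C6 sp3, C7 sp3, C8 sp2, C9 sp2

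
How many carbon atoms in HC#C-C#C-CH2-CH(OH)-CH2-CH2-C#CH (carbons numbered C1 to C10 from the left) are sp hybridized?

C1: sp ✓
C2: sp ✓
C3: sp ✓
C4: sp ✓
C5: sp3
C6: sp3
C7: sp3
C8: sp3
C9: sp ✓
C10: sp ✓
C1, C2, C3, C4, C9, C10 → 6 sp carbons.

6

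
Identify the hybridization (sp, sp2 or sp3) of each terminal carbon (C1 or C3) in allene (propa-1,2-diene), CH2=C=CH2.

sp²

Each terminal carbon (C1 or C3) — 3 σ bonds, plus one π bond. Steric number 3, so sp2.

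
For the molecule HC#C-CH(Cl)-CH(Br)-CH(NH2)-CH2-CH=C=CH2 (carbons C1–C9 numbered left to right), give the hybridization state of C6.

C6 — 4 σ bonds. Steric number 4, so sp3.

sp3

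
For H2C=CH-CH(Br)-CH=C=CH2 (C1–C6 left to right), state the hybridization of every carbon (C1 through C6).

C1: 3 σ bonds, plus one π bond; 3 regions of electron density → sp2.
C2 — 3 σ bonds, plus one π bond. Steric number 3, so sp2.
C3: 4 σ bonds — 4 electron domains, sp3.
C4: 3 σ bonds, plus one π bond — 3 electron domains, sp2.
C5 has 2 σ bonds, plus two π bonds: steric number 2 → sp.
C6 is sp2: 3 σ bonds, plus one π bond, 3 electron-density regions.

C1 sp2, C2 sp2, C3 sp3, C4 sp2, C5 sp, C6 sp2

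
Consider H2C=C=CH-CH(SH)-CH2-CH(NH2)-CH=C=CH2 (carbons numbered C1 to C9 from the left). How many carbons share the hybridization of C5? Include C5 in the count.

C5 is sp3 (only σ bonds).
C1: sp2
C2: sp
C3: sp2
C4: sp3 ✓
C5: sp3 ✓
C6: sp3 ✓
C7: sp2
C8: sp
C9: sp2
3 carbons are sp3.

3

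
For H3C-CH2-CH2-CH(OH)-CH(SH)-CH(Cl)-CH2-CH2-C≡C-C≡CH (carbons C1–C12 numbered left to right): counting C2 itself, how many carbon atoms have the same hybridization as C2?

C2 is sp3 (only σ bonds).
C1: sp3 ✓
C2: sp3 ✓
C3: sp3 ✓
C4: sp3 ✓
C5: sp3 ✓
C6: sp3 ✓
C7: sp3 ✓
C8: sp3 ✓
C9: sp
C10: sp
C11: sp
C12: sp
8 carbons are sp3.

8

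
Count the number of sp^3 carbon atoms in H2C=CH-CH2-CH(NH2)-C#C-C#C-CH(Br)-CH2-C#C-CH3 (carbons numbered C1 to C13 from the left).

C1: sp2
C2: sp2
C3: sp3 ✓
C4: sp3 ✓
C5: sp
C6: sp
C7: sp
C8: sp
C9: sp3 ✓
C10: sp3 ✓
C11: sp
C12: sp
C13: sp3 ✓
C3, C4, C9, C10, C13 → 5 sp3 carbons.

5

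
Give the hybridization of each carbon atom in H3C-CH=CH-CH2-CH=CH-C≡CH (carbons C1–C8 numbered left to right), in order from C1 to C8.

C1: 4 σ bonds — 4 electron domains, sp3.
C2 has 3 σ bonds, plus one π bond: steric number 3 → sp2.
C3 is sp2: 3 σ bonds, plus one π bond, 3 electron-density regions.
C4 is sp3: 4 σ bonds, 4 electron-density regions.
C5 (3 σ bonds, plus one π bond) has steric number 3: sp2.
C6 — 3 σ bonds, plus one π bond. Steric number 3, so sp2.
C7 carries 2 σ bonds, plus two π bonds, giving a steric number of 2, so it is sp.
C8 is sp: 2 σ bonds, plus two π bonds, 2 electron-density regions.

C1 sp3, C2 sp2, C3 sp2, C4 sp3, C5 sp2, C6 sp2, C7 sp, C8 sp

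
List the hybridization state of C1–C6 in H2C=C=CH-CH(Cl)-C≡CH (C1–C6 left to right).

C1: 3 σ bonds, plus one π bond — 3 electron domains, sp2.
C2 (2 σ bonds, plus two π bonds) has steric number 2: sp.
C3 (3 σ bonds, plus one π bond) has steric number 3: sp2.
C4 — 4 σ bonds. Steric number 4, so sp3.
C5 (2 σ bonds, plus two π bonds) has steric number 2: sp.
C6: 2 σ bonds, plus two π bonds — 2 electron domains, sp.

C1 sp2, C2 sp, C3 sp2, C4 sp3, C5 sp, C6 sp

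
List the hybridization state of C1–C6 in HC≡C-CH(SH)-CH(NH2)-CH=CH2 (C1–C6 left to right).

C1: 2 σ bonds, plus two π bonds — 2 electron domains, sp.
C2 — 2 σ bonds, plus two π bonds. Steric number 2, so sp.
C3 — 4 σ bonds. Steric number 4, so sp3.
C4 carries 4 σ bonds, giving a steric number of 4, so it is sp3.
C5 is sp2: 3 σ bonds, plus one π bond, 3 electron-density regions.
C6: 3 σ bonds, plus one π bond; 3 regions of electron density → sp2.

C1 sp, C2 sp, C3 sp3, C4 sp3, C5 sp2, C6 sp2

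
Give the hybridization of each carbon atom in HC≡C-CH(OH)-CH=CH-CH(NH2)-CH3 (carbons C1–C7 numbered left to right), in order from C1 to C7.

C1 (2 σ bonds, plus two π bonds) has steric number 2: sp.
C2 (2 σ bonds, plus two π bonds) has steric number 2: sp.
C3 (4 σ bonds) has steric number 4: sp3.
C4 (3 σ bonds, plus one π bond) has steric number 3: sp2.
C5 — 3 σ bonds, plus one π bond. Steric number 3, so sp2.
C6 is sp3: 4 σ bonds, 4 electron-density regions.
C7: 4 σ bonds — 4 electron domains, sp3.

C1 sp, C2 sp, C3 sp3, C4 sp2, C5 sp2, C6 sp3, C7 sp3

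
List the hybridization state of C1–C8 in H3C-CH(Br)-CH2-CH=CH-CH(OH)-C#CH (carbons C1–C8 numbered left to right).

C1 — 4 σ bonds. Steric number 4, so sp3.
C2 carries 4 σ bonds, giving a steric number of 4, so it is sp3.
C3 — 4 σ bonds. Steric number 4, so sp3.
C4 is sp2: 3 σ bonds, plus one π bond, 3 electron-density regions.
C5 is sp2: 3 σ bonds, plus one π bond, 3 electron-density regions.
C6: 4 σ bonds; 4 regions of electron density → sp3.
C7: 2 σ bonds, plus two π bonds; 2 regions of electron density → sp.
C8 — 2 σ bonds, plus two π bonds. Steric number 2, so sp.

C1 sp3, C2 sp3, C3 sp3, C4 sp2, C5 sp2, C6 sp3, C7 sp, C8 sp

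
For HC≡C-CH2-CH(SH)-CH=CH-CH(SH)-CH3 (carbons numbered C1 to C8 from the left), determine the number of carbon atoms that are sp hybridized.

C1: sp ✓
C2: sp ✓
C3: sp3
C4: sp3
C5: sp2
C6: sp2
C7: sp3
C8: sp3
C1, C2 → 2 sp carbons.

2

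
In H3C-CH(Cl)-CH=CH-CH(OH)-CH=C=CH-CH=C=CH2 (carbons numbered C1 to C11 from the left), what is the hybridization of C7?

C7 carries 2 σ bonds, plus two π bonds, giving a steric number of 2, so it is sp.

sp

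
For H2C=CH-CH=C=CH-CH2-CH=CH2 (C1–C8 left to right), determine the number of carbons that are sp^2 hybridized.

6

C1: sp2 ✓
C2: sp2 ✓
C3: sp2 ✓
C4: sp
C5: sp2 ✓
C6: sp3
C7: sp2 ✓
C8: sp2 ✓
C1, C2, C3, C5, C7, C8 → 6 sp2 carbons.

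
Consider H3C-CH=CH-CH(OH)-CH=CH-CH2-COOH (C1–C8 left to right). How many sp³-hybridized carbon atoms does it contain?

3

C1: sp3 ✓
C2: sp2
C3: sp2
C4: sp3 ✓
C5: sp2
C6: sp2
C7: sp3 ✓
C8: sp2
C1, C4, C7 → 3 sp3 carbons.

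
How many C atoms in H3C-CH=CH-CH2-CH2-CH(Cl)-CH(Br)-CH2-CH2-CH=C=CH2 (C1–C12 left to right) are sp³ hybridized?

7

C1: sp3 ✓
C2: sp2
C3: sp2
C4: sp3 ✓
C5: sp3 ✓
C6: sp3 ✓
C7: sp3 ✓
C8: sp3 ✓
C9: sp3 ✓
C10: sp2
C11: sp
C12: sp2
C1, C4, C5, C6, C7, C8, C9 → 7 sp3 carbons.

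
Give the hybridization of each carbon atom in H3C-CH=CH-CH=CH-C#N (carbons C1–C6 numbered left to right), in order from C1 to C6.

C1 has 4 σ bonds: steric number 4 → sp3.
C2 is sp2: 3 σ bonds, plus one π bond, 3 electron-density regions.
C3 is sp2: 3 σ bonds, plus one π bond, 3 electron-density regions.
C4 carries 3 σ bonds, plus one π bond, giving a steric number of 3, so it is sp2.
C5 (3 σ bonds, plus one π bond) has steric number 3: sp2.
C6: 2 σ bonds, plus two π bonds — 2 electron domains, sp.

C1 sp3, C2 sp2, C3 sp2, C4 sp2, C5 sp2, C6 sp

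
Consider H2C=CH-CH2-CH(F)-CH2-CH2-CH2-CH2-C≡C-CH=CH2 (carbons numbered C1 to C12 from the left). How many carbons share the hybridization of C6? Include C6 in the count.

6

C6 is sp3 (only σ bonds).
C1: sp2
C2: sp2
C3: sp3 ✓
C4: sp3 ✓
C5: sp3 ✓
C6: sp3 ✓
C7: sp3 ✓
C8: sp3 ✓
C9: sp
C10: sp
C11: sp2
C12: sp2
6 carbons are sp3.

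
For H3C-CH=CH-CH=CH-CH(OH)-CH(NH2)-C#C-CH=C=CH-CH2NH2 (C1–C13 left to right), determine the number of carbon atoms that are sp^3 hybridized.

C1: sp3 ✓
C2: sp2
C3: sp2
C4: sp2
C5: sp2
C6: sp3 ✓
C7: sp3 ✓
C8: sp
C9: sp
C10: sp2
C11: sp
C12: sp2
C13: sp3 ✓
C1, C6, C7, C13 → 4 sp3 carbons.

4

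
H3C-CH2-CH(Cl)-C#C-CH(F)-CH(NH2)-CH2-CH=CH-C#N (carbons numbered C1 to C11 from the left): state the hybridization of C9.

C9: 3 σ bonds, plus one π bond — 3 electron domains, sp2.

sp²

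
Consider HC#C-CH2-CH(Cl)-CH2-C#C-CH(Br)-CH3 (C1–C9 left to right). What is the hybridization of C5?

sp³

C5 has 4 σ bonds: steric number 4 → sp3.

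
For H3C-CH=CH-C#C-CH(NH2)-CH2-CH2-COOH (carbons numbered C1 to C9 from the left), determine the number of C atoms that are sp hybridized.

2

C1: sp3
C2: sp2
C3: sp2
C4: sp ✓
C5: sp ✓
C6: sp3
C7: sp3
C8: sp3
C9: sp2
C4, C5 → 2 sp carbons.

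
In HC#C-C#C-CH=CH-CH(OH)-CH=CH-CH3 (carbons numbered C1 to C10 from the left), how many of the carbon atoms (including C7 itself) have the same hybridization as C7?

2

C7 is sp3 (only σ bonds).
C1: sp
C2: sp
C3: sp
C4: sp
C5: sp2
C6: sp2
C7: sp3 ✓
C8: sp2
C9: sp2
C10: sp3 ✓
2 carbons are sp3.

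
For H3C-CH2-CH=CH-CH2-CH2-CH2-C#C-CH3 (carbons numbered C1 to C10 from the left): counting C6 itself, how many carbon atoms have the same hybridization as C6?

C6 is sp3 (only σ bonds).
C1: sp3 ✓
C2: sp3 ✓
C3: sp2
C4: sp2
C5: sp3 ✓
C6: sp3 ✓
C7: sp3 ✓
C8: sp
C9: sp
C10: sp3 ✓
6 carbons are sp3.

6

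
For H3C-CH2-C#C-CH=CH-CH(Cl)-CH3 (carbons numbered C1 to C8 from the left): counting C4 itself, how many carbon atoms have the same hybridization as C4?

C4 is sp (two π bonds).
C1: sp3
C2: sp3
C3: sp ✓
C4: sp ✓
C5: sp2
C6: sp2
C7: sp3
C8: sp3
2 carbons are sp.

2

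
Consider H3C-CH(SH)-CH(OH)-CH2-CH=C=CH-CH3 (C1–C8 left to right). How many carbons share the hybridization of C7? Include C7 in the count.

2

C7 is sp2 (one π bond).
C1: sp3
C2: sp3
C3: sp3
C4: sp3
C5: sp2 ✓
C6: sp
C7: sp2 ✓
C8: sp3
2 carbons are sp2.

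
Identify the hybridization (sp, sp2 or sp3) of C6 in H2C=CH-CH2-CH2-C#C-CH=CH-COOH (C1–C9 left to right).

sp

C6 has 2 σ bonds, plus two π bonds: steric number 2 → sp.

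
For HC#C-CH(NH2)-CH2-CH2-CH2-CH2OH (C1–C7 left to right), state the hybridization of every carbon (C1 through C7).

C1 (2 σ bonds, plus two π bonds) has steric number 2: sp.
C2 is sp: 2 σ bonds, plus two π bonds, 2 electron-density regions.
C3: 4 σ bonds — 4 electron domains, sp3.
C4 has 4 σ bonds: steric number 4 → sp3.
C5 is sp3: 4 σ bonds, 4 electron-density regions.
C6 — 4 σ bonds. Steric number 4, so sp3.
C7: 4 σ bonds — 4 electron domains, sp3.

C1 sp, C2 sp, C3 sp3, C4 sp3, C5 sp3, C6 sp3, C7 sp3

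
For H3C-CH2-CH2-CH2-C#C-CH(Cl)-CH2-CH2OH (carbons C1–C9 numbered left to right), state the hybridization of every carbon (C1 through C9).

C1 (4 σ bonds) has steric number 4: sp3.
C2 is sp3: 4 σ bonds, 4 electron-density regions.
C3 is sp3: 4 σ bonds, 4 electron-density regions.
C4 is sp3: 4 σ bonds, 4 electron-density regions.
C5: 2 σ bonds, plus two π bonds; 2 regions of electron density → sp.
C6 carries 2 σ bonds, plus two π bonds, giving a steric number of 2, so it is sp.
C7 carries 4 σ bonds, giving a steric number of 4, so it is sp3.
C8 (4 σ bonds) has steric number 4: sp3.
C9: 4 σ bonds; 4 regions of electron density → sp3.

C1 sp3, C2 sp3, C3 sp3, C4 sp3, C5 sp, C6 sp, C7 sp3, C8 sp3, C9 sp3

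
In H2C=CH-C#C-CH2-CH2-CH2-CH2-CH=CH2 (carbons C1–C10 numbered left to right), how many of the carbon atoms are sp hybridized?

2

C1: sp2
C2: sp2
C3: sp ✓
C4: sp ✓
C5: sp3
C6: sp3
C7: sp3
C8: sp3
C9: sp2
C10: sp2
C3, C4 → 2 sp carbons.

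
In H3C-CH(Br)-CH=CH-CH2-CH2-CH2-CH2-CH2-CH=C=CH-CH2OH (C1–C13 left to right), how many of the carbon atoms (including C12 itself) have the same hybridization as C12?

C12 is sp2 (one π bond).
C1: sp3
C2: sp3
C3: sp2 ✓
C4: sp2 ✓
C5: sp3
C6: sp3
C7: sp3
C8: sp3
C9: sp3
C10: sp2 ✓
C11: sp
C12: sp2 ✓
C13: sp3
4 carbons are sp2.

4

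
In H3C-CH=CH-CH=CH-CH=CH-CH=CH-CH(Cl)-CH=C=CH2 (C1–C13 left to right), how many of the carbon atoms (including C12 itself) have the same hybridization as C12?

1

C12 is sp (two π bonds).
C1: sp3
C2: sp2
C3: sp2
C4: sp2
C5: sp2
C6: sp2
C7: sp2
C8: sp2
C9: sp2
C10: sp3
C11: sp2
C12: sp ✓
C13: sp2
1 carbon is sp.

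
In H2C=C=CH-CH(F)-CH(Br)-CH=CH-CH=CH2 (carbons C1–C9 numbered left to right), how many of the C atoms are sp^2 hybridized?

C1: sp2 ✓
C2: sp
C3: sp2 ✓
C4: sp3
C5: sp3
C6: sp2 ✓
C7: sp2 ✓
C8: sp2 ✓
C9: sp2 ✓
C1, C3, C6, C7, C8, C9 → 6 sp2 carbons.

6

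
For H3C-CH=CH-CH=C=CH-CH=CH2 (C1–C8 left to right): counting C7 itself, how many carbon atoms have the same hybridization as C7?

C7 is sp2 (one π bond).
C1: sp3
C2: sp2 ✓
C3: sp2 ✓
C4: sp2 ✓
C5: sp
C6: sp2 ✓
C7: sp2 ✓
C8: sp2 ✓
6 carbons are sp2.

6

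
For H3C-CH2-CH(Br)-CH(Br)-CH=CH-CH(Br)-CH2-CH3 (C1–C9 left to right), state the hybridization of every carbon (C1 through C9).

C1 carries 4 σ bonds, giving a steric number of 4, so it is sp3.
C2: 4 σ bonds; 4 regions of electron density → sp3.
C3 is sp3: 4 σ bonds, 4 electron-density regions.
C4 has 4 σ bonds: steric number 4 → sp3.
C5 is sp2: 3 σ bonds, plus one π bond, 3 electron-density regions.
C6 is sp2: 3 σ bonds, plus one π bond, 3 electron-density regions.
C7 carries 4 σ bonds, giving a steric number of 4, so it is sp3.
C8 has 4 σ bonds: steric number 4 → sp3.
C9: 4 σ bonds; 4 regions of electron density → sp3.

C1 sp3, C2 sp3, C3 sp3, C4 sp3, C5 sp2, C6 sp2, C7 sp3, C8 sp3, C9 sp3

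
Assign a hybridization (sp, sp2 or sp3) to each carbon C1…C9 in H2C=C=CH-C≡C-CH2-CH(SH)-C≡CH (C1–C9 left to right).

C1 (3 σ bonds, plus one π bond) has steric number 3: sp2.
C2: 2 σ bonds, plus two π bonds; 2 regions of electron density → sp.
C3 is sp2: 3 σ bonds, plus one π bond, 3 electron-density regions.
C4 — 2 σ bonds, plus two π bonds. Steric number 2, so sp.
C5: 2 σ bonds, plus two π bonds; 2 regions of electron density → sp.
C6: 4 σ bonds — 4 electron domains, sp3.
C7 (4 σ bonds) has steric number 4: sp3.
C8 (2 σ bonds, plus two π bonds) has steric number 2: sp.
C9 is sp: 2 σ bonds, plus two π bonds, 2 electron-density regions.

C1 sp2, C2 sp, C3 sp2, C4 sp, C5 sp, C6 sp3, C7 sp3, C8 sp, C9 sp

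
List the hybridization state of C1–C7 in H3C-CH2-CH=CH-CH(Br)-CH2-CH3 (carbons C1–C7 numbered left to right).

C1: 4 σ bonds; 4 regions of electron density → sp3.
C2 (4 σ bonds) has steric number 4: sp3.
C3: 3 σ bonds, plus one π bond — 3 electron domains, sp2.
C4 has 3 σ bonds, plus one π bond: steric number 3 → sp2.
C5 has 4 σ bonds: steric number 4 → sp3.
C6: 4 σ bonds; 4 regions of electron density → sp3.
C7 has 4 σ bonds: steric number 4 → sp3.

C1 sp3, C2 sp3, C3 sp2, C4 sp2, C5 sp3, C6 sp3, C7 sp3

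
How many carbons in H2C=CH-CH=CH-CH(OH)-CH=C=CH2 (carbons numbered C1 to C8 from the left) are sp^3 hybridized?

C1: sp2
C2: sp2
C3: sp2
C4: sp2
C5: sp3 ✓
C6: sp2
C7: sp
C8: sp2
C5 → 1 sp3 carbon.

1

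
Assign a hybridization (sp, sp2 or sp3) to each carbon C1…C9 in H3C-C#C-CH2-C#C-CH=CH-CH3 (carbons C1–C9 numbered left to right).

C1 sp3, C2 sp, C3 sp, C4 sp3, C5 sp, C6 sp, C7 sp2, C8 sp2, C9 sp3

C1 carries 4 σ bonds, giving a steric number of 4, so it is sp3.
C2 is sp: 2 σ bonds, plus two π bonds, 2 electron-density regions.
C3 (2 σ bonds, plus two π bonds) has steric number 2: sp.
C4 (4 σ bonds) has steric number 4: sp3.
C5 carries 2 σ bonds, plus two π bonds, giving a steric number of 2, so it is sp.
C6 — 2 σ bonds, plus two π bonds. Steric number 2, so sp.
C7 — 3 σ bonds, plus one π bond. Steric number 3, so sp2.
C8 — 3 σ bonds, plus one π bond. Steric number 3, so sp2.
C9: 4 σ bonds — 4 electron domains, sp3.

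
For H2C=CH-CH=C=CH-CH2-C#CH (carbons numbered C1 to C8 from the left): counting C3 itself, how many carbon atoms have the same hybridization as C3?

C3 is sp2 (one π bond).
C1: sp2 ✓
C2: sp2 ✓
C3: sp2 ✓
C4: sp
C5: sp2 ✓
C6: sp3
C7: sp
C8: sp
4 carbons are sp2.

4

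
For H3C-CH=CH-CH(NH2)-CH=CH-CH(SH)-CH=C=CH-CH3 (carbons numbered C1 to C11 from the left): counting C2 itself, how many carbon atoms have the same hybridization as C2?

6

C2 is sp2 (one π bond).
C1: sp3
C2: sp2 ✓
C3: sp2 ✓
C4: sp3
C5: sp2 ✓
C6: sp2 ✓
C7: sp3
C8: sp2 ✓
C9: sp
C10: sp2 ✓
C11: sp3
6 carbons are sp2.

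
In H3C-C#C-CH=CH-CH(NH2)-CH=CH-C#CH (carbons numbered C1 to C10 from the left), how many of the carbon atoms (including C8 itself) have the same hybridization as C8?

4

C8 is sp2 (one π bond).
C1: sp3
C2: sp
C3: sp
C4: sp2 ✓
C5: sp2 ✓
C6: sp3
C7: sp2 ✓
C8: sp2 ✓
C9: sp
C10: sp
4 carbons are sp2.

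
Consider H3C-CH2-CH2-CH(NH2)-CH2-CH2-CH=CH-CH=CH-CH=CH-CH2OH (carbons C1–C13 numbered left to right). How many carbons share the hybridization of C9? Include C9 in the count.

C9 is sp2 (one π bond).
C1: sp3
C2: sp3
C3: sp3
C4: sp3
C5: sp3
C6: sp3
C7: sp2 ✓
C8: sp2 ✓
C9: sp2 ✓
C10: sp2 ✓
C11: sp2 ✓
C12: sp2 ✓
C13: sp3
6 carbons are sp2.

6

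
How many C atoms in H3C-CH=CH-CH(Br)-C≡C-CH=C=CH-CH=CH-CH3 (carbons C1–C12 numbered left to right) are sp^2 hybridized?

6

C1: sp3
C2: sp2 ✓
C3: sp2 ✓
C4: sp3
C5: sp
C6: sp
C7: sp2 ✓
C8: sp
C9: sp2 ✓
C10: sp2 ✓
C11: sp2 ✓
C12: sp3
C2, C3, C7, C9, C10, C11 → 6 sp2 carbons.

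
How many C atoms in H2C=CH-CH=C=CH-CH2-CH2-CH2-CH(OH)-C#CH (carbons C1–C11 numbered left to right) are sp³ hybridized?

4

C1: sp2
C2: sp2
C3: sp2
C4: sp
C5: sp2
C6: sp3 ✓
C7: sp3 ✓
C8: sp3 ✓
C9: sp3 ✓
C10: sp
C11: sp
C6, C7, C8, C9 → 4 sp3 carbons.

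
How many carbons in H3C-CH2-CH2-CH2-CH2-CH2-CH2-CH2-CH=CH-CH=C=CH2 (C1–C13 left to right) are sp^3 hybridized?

C1: sp3 ✓
C2: sp3 ✓
C3: sp3 ✓
C4: sp3 ✓
C5: sp3 ✓
C6: sp3 ✓
C7: sp3 ✓
C8: sp3 ✓
C9: sp2
C10: sp2
C11: sp2
C12: sp
C13: sp2
C1, C2, C3, C4, C5, C6, C7, C8 → 8 sp3 carbons.

8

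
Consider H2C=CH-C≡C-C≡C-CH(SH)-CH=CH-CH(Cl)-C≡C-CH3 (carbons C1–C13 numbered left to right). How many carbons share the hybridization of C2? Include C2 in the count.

4

C2 is sp2 (one π bond).
C1: sp2 ✓
C2: sp2 ✓
C3: sp
C4: sp
C5: sp
C6: sp
C7: sp3
C8: sp2 ✓
C9: sp2 ✓
C10: sp3
C11: sp
C12: sp
C13: sp3
4 carbons are sp2.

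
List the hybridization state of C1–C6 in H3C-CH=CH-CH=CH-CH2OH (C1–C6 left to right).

C1 is sp3: 4 σ bonds, 4 electron-density regions.
C2: 3 σ bonds, plus one π bond — 3 electron domains, sp2.
C3 is sp2: 3 σ bonds, plus one π bond, 3 electron-density regions.
C4: 3 σ bonds, plus one π bond — 3 electron domains, sp2.
C5 is sp2: 3 σ bonds, plus one π bond, 3 electron-density regions.
C6 is sp3: 4 σ bonds, 4 electron-density regions.

C1 sp3, C2 sp2, C3 sp2, C4 sp2, C5 sp2, C6 sp3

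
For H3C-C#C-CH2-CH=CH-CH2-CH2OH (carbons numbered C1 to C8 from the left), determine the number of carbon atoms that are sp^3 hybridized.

4

C1: sp3 ✓
C2: sp
C3: sp
C4: sp3 ✓
C5: sp2
C6: sp2
C7: sp3 ✓
C8: sp3 ✓
C1, C4, C7, C8 → 4 sp3 carbons.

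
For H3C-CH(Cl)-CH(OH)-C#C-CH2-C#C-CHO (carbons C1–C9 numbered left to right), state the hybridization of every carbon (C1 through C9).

C1 sp3, C2 sp3, C3 sp3, C4 sp, C5 sp, C6 sp3, C7 sp, C8 sp, C9 sp2

C1: 4 σ bonds; 4 regions of electron density → sp3.
C2 is sp3: 4 σ bonds, 4 electron-density regions.
C3: 4 σ bonds; 4 regions of electron density → sp3.
C4 carries 2 σ bonds, plus two π bonds, giving a steric number of 2, so it is sp.
C5: 2 σ bonds, plus two π bonds; 2 regions of electron density → sp.
C6: 4 σ bonds; 4 regions of electron density → sp3.
C7: 2 σ bonds, plus two π bonds; 2 regions of electron density → sp.
C8 carries 2 σ bonds, plus two π bonds, giving a steric number of 2, so it is sp.
C9 — 3 σ bonds, plus one π bond. Steric number 3, so sp2.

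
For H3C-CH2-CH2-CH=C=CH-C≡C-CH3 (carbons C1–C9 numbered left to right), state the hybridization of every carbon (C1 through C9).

C1 sp3, C2 sp3, C3 sp3, C4 sp2, C5 sp, C6 sp2, C7 sp, C8 sp, C9 sp3

C1 — 4 σ bonds. Steric number 4, so sp3.
C2: 4 σ bonds — 4 electron domains, sp3.
C3 is sp3: 4 σ bonds, 4 electron-density regions.
C4 (3 σ bonds, plus one π bond) has steric number 3: sp2.
C5 has 2 σ bonds, plus two π bonds: steric number 2 → sp.
C6 carries 3 σ bonds, plus one π bond, giving a steric number of 3, so it is sp2.
C7 (2 σ bonds, plus two π bonds) has steric number 2: sp.
C8 has 2 σ bonds, plus two π bonds: steric number 2 → sp.
C9 (4 σ bonds) has steric number 4: sp3.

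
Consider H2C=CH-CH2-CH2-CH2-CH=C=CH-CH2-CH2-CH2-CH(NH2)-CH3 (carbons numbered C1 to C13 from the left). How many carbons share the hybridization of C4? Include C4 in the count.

8

C4 is sp3 (only σ bonds).
C1: sp2
C2: sp2
C3: sp3 ✓
C4: sp3 ✓
C5: sp3 ✓
C6: sp2
C7: sp
C8: sp2
C9: sp3 ✓
C10: sp3 ✓
C11: sp3 ✓
C12: sp3 ✓
C13: sp3 ✓
8 carbons are sp3.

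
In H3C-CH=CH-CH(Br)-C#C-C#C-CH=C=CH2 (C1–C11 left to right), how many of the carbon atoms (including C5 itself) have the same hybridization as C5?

C5 is sp (two π bonds).
C1: sp3
C2: sp2
C3: sp2
C4: sp3
C5: sp ✓
C6: sp ✓
C7: sp ✓
C8: sp ✓
C9: sp2
C10: sp ✓
C11: sp2
5 carbons are sp.

5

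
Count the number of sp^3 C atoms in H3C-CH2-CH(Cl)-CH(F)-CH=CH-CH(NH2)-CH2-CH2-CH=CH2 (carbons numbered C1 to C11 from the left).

7

C1: sp3 ✓
C2: sp3 ✓
C3: sp3 ✓
C4: sp3 ✓
C5: sp2
C6: sp2
C7: sp3 ✓
C8: sp3 ✓
C9: sp3 ✓
C10: sp2
C11: sp2
C1, C2, C3, C4, C7, C8, C9 → 7 sp3 carbons.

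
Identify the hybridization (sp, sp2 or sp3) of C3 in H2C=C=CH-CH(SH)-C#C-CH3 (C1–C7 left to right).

sp²

C3 (3 σ bonds, plus one π bond) has steric number 3: sp2.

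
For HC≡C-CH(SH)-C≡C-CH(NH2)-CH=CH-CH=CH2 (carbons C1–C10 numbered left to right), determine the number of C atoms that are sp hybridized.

4

C1: sp ✓
C2: sp ✓
C3: sp3
C4: sp ✓
C5: sp ✓
C6: sp3
C7: sp2
C8: sp2
C9: sp2
C10: sp2
C1, C2, C4, C5 → 4 sp carbons.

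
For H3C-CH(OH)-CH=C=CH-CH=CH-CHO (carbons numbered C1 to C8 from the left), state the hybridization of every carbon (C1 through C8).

C1 sp3, C2 sp3, C3 sp2, C4 sp, C5 sp2, C6 sp2, C7 sp2, C8 sp2

C1 (4 σ bonds) has steric number 4: sp3.
C2 carries 4 σ bonds, giving a steric number of 4, so it is sp3.
C3 has 3 σ bonds, plus one π bond: steric number 3 → sp2.
C4 — 2 σ bonds, plus two π bonds. Steric number 2, so sp.
C5 — 3 σ bonds, plus one π bond. Steric number 3, so sp2.
C6 — 3 σ bonds, plus one π bond. Steric number 3, so sp2.
C7 has 3 σ bonds, plus one π bond: steric number 3 → sp2.
C8 carries 3 σ bonds, plus one π bond, giving a steric number of 3, so it is sp2.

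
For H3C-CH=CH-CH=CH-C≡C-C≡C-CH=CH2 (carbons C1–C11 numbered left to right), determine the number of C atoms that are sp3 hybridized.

1

C1: sp3 ✓
C2: sp2
C3: sp2
C4: sp2
C5: sp2
C6: sp
C7: sp
C8: sp
C9: sp
C10: sp2
C11: sp2
C1 → 1 sp3 carbon.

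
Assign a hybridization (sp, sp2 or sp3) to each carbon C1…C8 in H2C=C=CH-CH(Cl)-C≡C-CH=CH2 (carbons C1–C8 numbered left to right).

C1: 3 σ bonds, plus one π bond — 3 electron domains, sp2.
C2 is sp: 2 σ bonds, plus two π bonds, 2 electron-density regions.
C3 (3 σ bonds, plus one π bond) has steric number 3: sp2.
C4: 4 σ bonds — 4 electron domains, sp3.
C5 — 2 σ bonds, plus two π bonds. Steric number 2, so sp.
C6 — 2 σ bonds, plus two π bonds. Steric number 2, so sp.
C7: 3 σ bonds, plus one π bond — 3 electron domains, sp2.
C8 (3 σ bonds, plus one π bond) has steric number 3: sp2.

C1 sp2, C2 sp, C3 sp2, C4 sp3, C5 sp, C6 sp, C7 sp2, C8 sp2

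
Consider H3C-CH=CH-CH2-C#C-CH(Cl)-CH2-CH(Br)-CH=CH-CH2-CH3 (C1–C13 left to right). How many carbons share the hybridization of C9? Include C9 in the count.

7

C9 is sp3 (only σ bonds).
C1: sp3 ✓
C2: sp2
C3: sp2
C4: sp3 ✓
C5: sp
C6: sp
C7: sp3 ✓
C8: sp3 ✓
C9: sp3 ✓
C10: sp2
C11: sp2
C12: sp3 ✓
C13: sp3 ✓
7 carbons are sp3.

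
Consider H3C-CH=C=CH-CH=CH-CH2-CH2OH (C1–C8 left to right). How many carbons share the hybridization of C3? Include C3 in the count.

C3 is sp (two π bonds).
C1: sp3
C2: sp2
C3: sp ✓
C4: sp2
C5: sp2
C6: sp2
C7: sp3
C8: sp3
1 carbon is sp.

1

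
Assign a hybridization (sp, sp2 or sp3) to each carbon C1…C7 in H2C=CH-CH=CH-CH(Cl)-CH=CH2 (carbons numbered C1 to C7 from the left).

C1: 3 σ bonds, plus one π bond — 3 electron domains, sp2.
C2 carries 3 σ bonds, plus one π bond, giving a steric number of 3, so it is sp2.
C3 has 3 σ bonds, plus one π bond: steric number 3 → sp2.
C4 is sp2: 3 σ bonds, plus one π bond, 3 electron-density regions.
C5 — 4 σ bonds. Steric number 4, so sp3.
C6 carries 3 σ bonds, plus one π bond, giving a steric number of 3, so it is sp2.
C7 is sp2: 3 σ bonds, plus one π bond, 3 electron-density regions.

C1 sp2, C2 sp2, C3 sp2, C4 sp2, C5 sp3, C6 sp2, C7 sp2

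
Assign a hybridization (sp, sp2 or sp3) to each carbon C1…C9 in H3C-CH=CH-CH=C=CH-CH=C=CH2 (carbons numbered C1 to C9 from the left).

C1 carries 4 σ bonds, giving a steric number of 4, so it is sp3.
C2 (3 σ bonds, plus one π bond) has steric number 3: sp2.
C3 is sp2: 3 σ bonds, plus one π bond, 3 electron-density regions.
C4 — 3 σ bonds, plus one π bond. Steric number 3, so sp2.
C5 — 2 σ bonds, plus two π bonds. Steric number 2, so sp.
C6 — 3 σ bonds, plus one π bond. Steric number 3, so sp2.
C7: 3 σ bonds, plus one π bond; 3 regions of electron density → sp2.
C8 has 2 σ bonds, plus two π bonds: steric number 2 → sp.
C9 — 3 σ bonds, plus one π bond. Steric number 3, so sp2.

C1 sp3, C2 sp2, C3 sp2, C4 sp2, C5 sp, C6 sp2, C7 sp2, C8 sp, C9 sp2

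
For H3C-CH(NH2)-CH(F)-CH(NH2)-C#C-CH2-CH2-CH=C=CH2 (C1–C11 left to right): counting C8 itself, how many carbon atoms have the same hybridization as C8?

6

C8 is sp3 (only σ bonds).
C1: sp3 ✓
C2: sp3 ✓
C3: sp3 ✓
C4: sp3 ✓
C5: sp
C6: sp
C7: sp3 ✓
C8: sp3 ✓
C9: sp2
C10: sp
C11: sp2
6 carbons are sp3.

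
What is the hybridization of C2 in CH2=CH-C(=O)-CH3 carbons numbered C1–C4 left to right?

sp^2

C2 (3 σ bonds, plus one π bond) has steric number 3: sp2.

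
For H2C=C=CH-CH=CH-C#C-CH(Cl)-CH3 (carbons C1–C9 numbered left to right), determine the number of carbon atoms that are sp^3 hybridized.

2

C1: sp2
C2: sp
C3: sp2
C4: sp2
C5: sp2
C6: sp
C7: sp
C8: sp3 ✓
C9: sp3 ✓
C8, C9 → 2 sp3 carbons.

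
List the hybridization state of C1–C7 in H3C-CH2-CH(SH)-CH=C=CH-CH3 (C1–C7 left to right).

C1 sp3, C2 sp3, C3 sp3, C4 sp2, C5 sp, C6 sp2, C7 sp3

C1 is sp3: 4 σ bonds, 4 electron-density regions.
C2: 4 σ bonds — 4 electron domains, sp3.
C3 — 4 σ bonds. Steric number 4, so sp3.
C4 — 3 σ bonds, plus one π bond. Steric number 3, so sp2.
C5: 2 σ bonds, plus two π bonds — 2 electron domains, sp.
C6: 3 σ bonds, plus one π bond — 3 electron domains, sp2.
C7 has 4 σ bonds: steric number 4 → sp3.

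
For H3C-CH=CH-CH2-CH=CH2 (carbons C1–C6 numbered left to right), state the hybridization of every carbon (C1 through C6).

C1 sp3, C2 sp2, C3 sp2, C4 sp3, C5 sp2, C6 sp2

C1: 4 σ bonds — 4 electron domains, sp3.
C2 (3 σ bonds, plus one π bond) has steric number 3: sp2.
C3: 3 σ bonds, plus one π bond; 3 regions of electron density → sp2.
C4 carries 4 σ bonds, giving a steric number of 4, so it is sp3.
C5 — 3 σ bonds, plus one π bond. Steric number 3, so sp2.
C6: 3 σ bonds, plus one π bond; 3 regions of electron density → sp2.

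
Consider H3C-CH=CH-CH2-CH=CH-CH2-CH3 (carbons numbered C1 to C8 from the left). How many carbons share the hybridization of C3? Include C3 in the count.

C3 is sp2 (one π bond).
C1: sp3
C2: sp2 ✓
C3: sp2 ✓
C4: sp3
C5: sp2 ✓
C6: sp2 ✓
C7: sp3
C8: sp3
4 carbons are sp2.

4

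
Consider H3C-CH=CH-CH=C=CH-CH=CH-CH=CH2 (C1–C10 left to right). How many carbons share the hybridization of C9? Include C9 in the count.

8

C9 is sp2 (one π bond).
C1: sp3
C2: sp2 ✓
C3: sp2 ✓
C4: sp2 ✓
C5: sp
C6: sp2 ✓
C7: sp2 ✓
C8: sp2 ✓
C9: sp2 ✓
C10: sp2 ✓
8 carbons are sp2.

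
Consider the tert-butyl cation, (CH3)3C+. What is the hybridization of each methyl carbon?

sp³

Each methyl carbon is sp3: 4 σ bonds, 4 electron-density regions.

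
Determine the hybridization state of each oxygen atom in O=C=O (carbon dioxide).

sp^2

One σ bond + two lone pairs = steric number 3 → sp2.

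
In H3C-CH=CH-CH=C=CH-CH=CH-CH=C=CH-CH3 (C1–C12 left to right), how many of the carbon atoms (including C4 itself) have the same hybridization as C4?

C4 is sp2 (one π bond).
C1: sp3
C2: sp2 ✓
C3: sp2 ✓
C4: sp2 ✓
C5: sp
C6: sp2 ✓
C7: sp2 ✓
C8: sp2 ✓
C9: sp2 ✓
C10: sp
C11: sp2 ✓
C12: sp3
8 carbons are sp2.

8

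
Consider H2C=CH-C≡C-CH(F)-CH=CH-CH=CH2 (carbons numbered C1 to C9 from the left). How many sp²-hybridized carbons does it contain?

6

C1: sp2 ✓
C2: sp2 ✓
C3: sp
C4: sp
C5: sp3
C6: sp2 ✓
C7: sp2 ✓
C8: sp2 ✓
C9: sp2 ✓
C1, C2, C6, C7, C8, C9 → 6 sp2 carbons.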